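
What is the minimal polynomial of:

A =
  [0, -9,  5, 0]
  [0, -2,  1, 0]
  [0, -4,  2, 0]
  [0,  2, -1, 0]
x^3

The characteristic polynomial is χ_A(x) = x^4, so the eigenvalues are known. The minimal polynomial is
  m_A(x) = Π_λ (x − λ)^{k_λ}
where k_λ is the size of the *largest* Jordan block for λ (equivalently, the smallest k with (A − λI)^k v = 0 for every generalised eigenvector v of λ).

  λ = 0: largest Jordan block has size 3, contributing (x − 0)^3

So m_A(x) = x^3 = x^3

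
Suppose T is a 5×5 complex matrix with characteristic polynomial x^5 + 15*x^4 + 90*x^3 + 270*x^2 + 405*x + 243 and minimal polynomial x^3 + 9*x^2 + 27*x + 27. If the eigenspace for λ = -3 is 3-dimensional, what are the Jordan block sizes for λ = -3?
Block sizes for λ = -3: [3, 1, 1]

Step 1 — from the characteristic polynomial, algebraic multiplicity of λ = -3 is 5. From dim ker(T − (-3)·I) = 3, there are exactly 3 Jordan blocks for λ = -3.
Step 2 — from the minimal polynomial, the factor (x + 3)^3 tells us the largest block for λ = -3 has size 3.
Step 3 — with total size 5, 3 blocks, and largest block 3, the block sizes (in nonincreasing order) are [3, 1, 1].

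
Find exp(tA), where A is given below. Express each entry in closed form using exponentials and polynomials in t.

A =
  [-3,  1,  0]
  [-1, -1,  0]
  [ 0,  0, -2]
e^{tA} =
  [-t*exp(-2*t) + exp(-2*t), t*exp(-2*t), 0]
  [-t*exp(-2*t), t*exp(-2*t) + exp(-2*t), 0]
  [0, 0, exp(-2*t)]

Strategy: write A = P · J · P⁻¹ where J is a Jordan canonical form, so e^{tA} = P · e^{tJ} · P⁻¹, and e^{tJ} can be computed block-by-block.

A has Jordan form
J =
  [-2,  1,  0]
  [ 0, -2,  0]
  [ 0,  0, -2]
(up to reordering of blocks).

Per-block formulas:
  For a 1×1 block at λ = -2: exp(t · [-2]) = [e^(-2t)].
  For a 2×2 Jordan block J_2(-2): exp(t · J_2(-2)) = e^(-2t)·(I + t·N), where N is the 2×2 nilpotent shift.

After assembling e^{tJ} and conjugating by P, we get:

e^{tA} =
  [-t*exp(-2*t) + exp(-2*t), t*exp(-2*t), 0]
  [-t*exp(-2*t), t*exp(-2*t) + exp(-2*t), 0]
  [0, 0, exp(-2*t)]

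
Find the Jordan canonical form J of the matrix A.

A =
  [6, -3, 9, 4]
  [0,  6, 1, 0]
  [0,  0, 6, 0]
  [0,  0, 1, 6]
J_3(6) ⊕ J_1(6)

The characteristic polynomial is
  det(x·I − A) = x^4 - 24*x^3 + 216*x^2 - 864*x + 1296 = (x - 6)^4

Eigenvalues and multiplicities (the geometric multiplicity of λ is n − rank(A − λI), which equals the number of Jordan blocks for λ):
  λ = 6: algebraic multiplicity = 4, geometric multiplicity = 2

Determining the block sizes for each eigenvalue:
  λ = 6: with am = 4 and gm = 2, the partition is not yet determined (e.g. several partitions of 4 into 2 parts exist). Let N = A − (6)·I. Computing rank(N^1) = 2, rank(N^2) = 1, rank(N^3) = 0; the number of blocks of size ≥ j is rank(N^{j−1}) − rank(N^j), giving [2, 1, 1]. So we have 1 block(s) of size 3, 1 block(s) of size 1 → block sizes [3, 1]

Assembling the blocks gives a Jordan form
J =
  [6, 1, 0, 0]
  [0, 6, 1, 0]
  [0, 0, 6, 0]
  [0, 0, 0, 6]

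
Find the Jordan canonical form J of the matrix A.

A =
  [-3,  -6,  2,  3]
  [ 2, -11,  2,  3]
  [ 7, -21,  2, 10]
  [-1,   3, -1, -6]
J_1(-5) ⊕ J_1(-5) ⊕ J_2(-4)

The characteristic polynomial is
  det(x·I − A) = x^4 + 18*x^3 + 121*x^2 + 360*x + 400 = (x + 4)^2*(x + 5)^2

Eigenvalues and multiplicities (the geometric multiplicity of λ is n − rank(A − λI), which equals the number of Jordan blocks for λ):
  λ = -5: algebraic multiplicity = 2, geometric multiplicity = 2
  λ = -4: algebraic multiplicity = 2, geometric multiplicity = 1

Determining the block sizes for each eigenvalue:
  λ = -5: gm = am = 2, so every block has size 1 → block sizes [1, 1]
  λ = -4: one block (gm = 1), so the single block has size am = 2 → block sizes [2]

Assembling the blocks gives a Jordan form
J =
  [-5,  0,  0,  0]
  [ 0, -5,  0,  0]
  [ 0,  0, -4,  1]
  [ 0,  0,  0, -4]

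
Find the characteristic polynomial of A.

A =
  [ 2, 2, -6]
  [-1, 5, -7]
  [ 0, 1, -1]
x^3 - 6*x^2 + 12*x - 8

Expanding det(x·I − A) (e.g. by cofactor expansion or by noting that A is similar to its Jordan form J, which has the same characteristic polynomial as A) gives
  χ_A(x) = x^3 - 6*x^2 + 12*x - 8
which factors as (x - 2)^3. The eigenvalues (with algebraic multiplicities) are λ = 2 with multiplicity 3.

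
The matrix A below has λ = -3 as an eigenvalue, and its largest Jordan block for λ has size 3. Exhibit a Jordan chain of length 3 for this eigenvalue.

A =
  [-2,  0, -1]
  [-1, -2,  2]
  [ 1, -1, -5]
A Jordan chain for λ = -3 of length 3:
v_1 = (1, -1, 1)ᵀ
v_2 = (0, 1, -1)ᵀ
v_3 = (0, 1, 0)ᵀ

Let N = A − (-3)·I. We want v_3 with N^3 v_3 = 0 but N^2 v_3 ≠ 0; then v_{j-1} := N · v_j for j = 3, …, 2.

Pick v_3 = (0, 1, 0)ᵀ.
Then v_2 = N · v_3 = (0, 1, -1)ᵀ.
Then v_1 = N · v_2 = (1, -1, 1)ᵀ.

Sanity check: (A − (-3)·I) v_1 = (0, 0, 0)ᵀ = 0. ✓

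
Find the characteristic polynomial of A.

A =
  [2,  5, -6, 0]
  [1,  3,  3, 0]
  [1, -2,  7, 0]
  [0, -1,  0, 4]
x^4 - 16*x^3 + 96*x^2 - 256*x + 256

Expanding det(x·I − A) (e.g. by cofactor expansion or by noting that A is similar to its Jordan form J, which has the same characteristic polynomial as A) gives
  χ_A(x) = x^4 - 16*x^3 + 96*x^2 - 256*x + 256
which factors as (x - 4)^4. The eigenvalues (with algebraic multiplicities) are λ = 4 with multiplicity 4.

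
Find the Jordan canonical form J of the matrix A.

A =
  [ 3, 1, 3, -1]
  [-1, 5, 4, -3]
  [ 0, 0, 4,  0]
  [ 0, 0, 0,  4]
J_3(4) ⊕ J_1(4)

The characteristic polynomial is
  det(x·I − A) = x^4 - 16*x^3 + 96*x^2 - 256*x + 256 = (x - 4)^4

Eigenvalues and multiplicities (the geometric multiplicity of λ is n − rank(A − λI), which equals the number of Jordan blocks for λ):
  λ = 4: algebraic multiplicity = 4, geometric multiplicity = 2

Determining the block sizes for each eigenvalue:
  λ = 4: with am = 4 and gm = 2, the partition is not yet determined (e.g. several partitions of 4 into 2 parts exist). Let N = A − (4)·I. Computing rank(N^1) = 2, rank(N^2) = 1, rank(N^3) = 0; the number of blocks of size ≥ j is rank(N^{j−1}) − rank(N^j), giving [2, 1, 1]. So we have 1 block(s) of size 3, 1 block(s) of size 1 → block sizes [3, 1]

Assembling the blocks gives a Jordan form
J =
  [4, 1, 0, 0]
  [0, 4, 1, 0]
  [0, 0, 4, 0]
  [0, 0, 0, 4]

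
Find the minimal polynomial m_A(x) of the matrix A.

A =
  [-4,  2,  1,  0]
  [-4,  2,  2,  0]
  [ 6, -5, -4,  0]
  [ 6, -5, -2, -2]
x^3 + 6*x^2 + 12*x + 8

The characteristic polynomial is χ_A(x) = (x + 2)^4, so the eigenvalues are known. The minimal polynomial is
  m_A(x) = Π_λ (x − λ)^{k_λ}
where k_λ is the size of the *largest* Jordan block for λ (equivalently, the smallest k with (A − λI)^k v = 0 for every generalised eigenvector v of λ).

  λ = -2: largest Jordan block has size 3, contributing (x + 2)^3

So m_A(x) = (x + 2)^3 = x^3 + 6*x^2 + 12*x + 8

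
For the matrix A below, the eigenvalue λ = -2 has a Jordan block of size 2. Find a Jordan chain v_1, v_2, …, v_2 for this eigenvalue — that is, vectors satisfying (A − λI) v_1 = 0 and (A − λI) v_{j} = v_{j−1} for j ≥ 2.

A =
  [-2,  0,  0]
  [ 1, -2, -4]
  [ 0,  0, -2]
A Jordan chain for λ = -2 of length 2:
v_1 = (0, 1, 0)ᵀ
v_2 = (1, 0, 0)ᵀ

Let N = A − (-2)·I. We want v_2 with N^2 v_2 = 0 but N^1 v_2 ≠ 0; then v_{j-1} := N · v_j for j = 2, …, 2.

Pick v_2 = (1, 0, 0)ᵀ.
Then v_1 = N · v_2 = (0, 1, 0)ᵀ.

Sanity check: (A − (-2)·I) v_1 = (0, 0, 0)ᵀ = 0. ✓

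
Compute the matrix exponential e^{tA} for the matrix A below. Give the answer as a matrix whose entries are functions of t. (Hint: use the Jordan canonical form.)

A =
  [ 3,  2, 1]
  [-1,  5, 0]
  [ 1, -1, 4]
e^{tA} =
  [-t*exp(4*t) + exp(4*t), -t^2*exp(4*t)/2 + 2*t*exp(4*t), -t^2*exp(4*t)/2 + t*exp(4*t)]
  [-t*exp(4*t), -t^2*exp(4*t)/2 + t*exp(4*t) + exp(4*t), -t^2*exp(4*t)/2]
  [t*exp(4*t), t^2*exp(4*t)/2 - t*exp(4*t), t^2*exp(4*t)/2 + exp(4*t)]

Strategy: write A = P · J · P⁻¹ where J is a Jordan canonical form, so e^{tA} = P · e^{tJ} · P⁻¹, and e^{tJ} can be computed block-by-block.

A has Jordan form
J =
  [4, 1, 0]
  [0, 4, 1]
  [0, 0, 4]
(up to reordering of blocks).

Per-block formulas:
  For a 3×3 Jordan block J_3(4): exp(t · J_3(4)) = e^(4t)·(I + t·N + (t^2/2)·N^2), where N is the 3×3 nilpotent shift.

After assembling e^{tJ} and conjugating by P, we get:

e^{tA} =
  [-t*exp(4*t) + exp(4*t), -t^2*exp(4*t)/2 + 2*t*exp(4*t), -t^2*exp(4*t)/2 + t*exp(4*t)]
  [-t*exp(4*t), -t^2*exp(4*t)/2 + t*exp(4*t) + exp(4*t), -t^2*exp(4*t)/2]
  [t*exp(4*t), t^2*exp(4*t)/2 - t*exp(4*t), t^2*exp(4*t)/2 + exp(4*t)]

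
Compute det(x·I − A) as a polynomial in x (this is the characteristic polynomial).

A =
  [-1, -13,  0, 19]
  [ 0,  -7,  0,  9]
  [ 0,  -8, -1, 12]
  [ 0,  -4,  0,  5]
x^4 + 4*x^3 + 6*x^2 + 4*x + 1

Expanding det(x·I − A) (e.g. by cofactor expansion or by noting that A is similar to its Jordan form J, which has the same characteristic polynomial as A) gives
  χ_A(x) = x^4 + 4*x^3 + 6*x^2 + 4*x + 1
which factors as (x + 1)^4. The eigenvalues (with algebraic multiplicities) are λ = -1 with multiplicity 4.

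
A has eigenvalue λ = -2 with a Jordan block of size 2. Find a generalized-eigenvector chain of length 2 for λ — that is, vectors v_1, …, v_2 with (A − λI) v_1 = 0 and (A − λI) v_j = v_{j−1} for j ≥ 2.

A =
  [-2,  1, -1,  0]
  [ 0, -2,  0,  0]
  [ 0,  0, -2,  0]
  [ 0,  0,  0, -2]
A Jordan chain for λ = -2 of length 2:
v_1 = (1, 0, 0, 0)ᵀ
v_2 = (0, 1, 0, 0)ᵀ

Let N = A − (-2)·I. We want v_2 with N^2 v_2 = 0 but N^1 v_2 ≠ 0; then v_{j-1} := N · v_j for j = 2, …, 2.

Pick v_2 = (0, 1, 0, 0)ᵀ.
Then v_1 = N · v_2 = (1, 0, 0, 0)ᵀ.

Sanity check: (A − (-2)·I) v_1 = (0, 0, 0, 0)ᵀ = 0. ✓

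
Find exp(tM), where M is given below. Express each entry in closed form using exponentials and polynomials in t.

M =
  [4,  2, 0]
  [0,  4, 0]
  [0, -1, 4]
e^{tM} =
  [exp(4*t), 2*t*exp(4*t), 0]
  [0, exp(4*t), 0]
  [0, -t*exp(4*t), exp(4*t)]

Strategy: write M = P · J · P⁻¹ where J is a Jordan canonical form, so e^{tM} = P · e^{tJ} · P⁻¹, and e^{tJ} can be computed block-by-block.

M has Jordan form
J =
  [4, 1, 0]
  [0, 4, 0]
  [0, 0, 4]
(up to reordering of blocks).

Per-block formulas:
  For a 1×1 block at λ = 4: exp(t · [4]) = [e^(4t)].
  For a 2×2 Jordan block J_2(4): exp(t · J_2(4)) = e^(4t)·(I + t·N), where N is the 2×2 nilpotent shift.

After assembling e^{tJ} and conjugating by P, we get:

e^{tM} =
  [exp(4*t), 2*t*exp(4*t), 0]
  [0, exp(4*t), 0]
  [0, -t*exp(4*t), exp(4*t)]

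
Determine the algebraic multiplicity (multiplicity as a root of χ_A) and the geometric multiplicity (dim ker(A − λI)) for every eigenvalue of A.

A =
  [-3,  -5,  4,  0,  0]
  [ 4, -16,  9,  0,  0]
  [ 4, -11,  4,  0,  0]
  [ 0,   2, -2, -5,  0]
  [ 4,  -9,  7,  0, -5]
λ = -5: alg = 5, geom = 3

Step 1 — factor the characteristic polynomial to read off the algebraic multiplicities:
  χ_A(x) = (x + 5)^5

Step 2 — compute geometric multiplicities via the rank-nullity identity g(λ) = n − rank(A − λI):
  rank(A − (-5)·I) = 2, so dim ker(A − (-5)·I) = n − 2 = 3

Summary:
  λ = -5: algebraic multiplicity = 5, geometric multiplicity = 3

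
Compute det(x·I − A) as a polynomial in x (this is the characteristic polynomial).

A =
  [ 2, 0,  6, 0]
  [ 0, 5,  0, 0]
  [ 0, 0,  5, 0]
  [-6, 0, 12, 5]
x^4 - 17*x^3 + 105*x^2 - 275*x + 250

Expanding det(x·I − A) (e.g. by cofactor expansion or by noting that A is similar to its Jordan form J, which has the same characteristic polynomial as A) gives
  χ_A(x) = x^4 - 17*x^3 + 105*x^2 - 275*x + 250
which factors as (x - 5)^3*(x - 2). The eigenvalues (with algebraic multiplicities) are λ = 2 with multiplicity 1, λ = 5 with multiplicity 3.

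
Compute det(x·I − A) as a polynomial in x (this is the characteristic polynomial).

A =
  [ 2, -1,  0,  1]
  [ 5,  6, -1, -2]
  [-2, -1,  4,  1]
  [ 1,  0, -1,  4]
x^4 - 16*x^3 + 96*x^2 - 256*x + 256

Expanding det(x·I − A) (e.g. by cofactor expansion or by noting that A is similar to its Jordan form J, which has the same characteristic polynomial as A) gives
  χ_A(x) = x^4 - 16*x^3 + 96*x^2 - 256*x + 256
which factors as (x - 4)^4. The eigenvalues (with algebraic multiplicities) are λ = 4 with multiplicity 4.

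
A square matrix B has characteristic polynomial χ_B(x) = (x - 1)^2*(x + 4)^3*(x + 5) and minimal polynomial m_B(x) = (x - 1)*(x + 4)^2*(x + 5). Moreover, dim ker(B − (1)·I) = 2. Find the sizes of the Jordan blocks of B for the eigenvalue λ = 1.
Block sizes for λ = 1: [1, 1]

Step 1 — from the characteristic polynomial, algebraic multiplicity of λ = 1 is 2. From dim ker(B − (1)·I) = 2, there are exactly 2 Jordan blocks for λ = 1.
Step 2 — from the minimal polynomial, the factor (x − 1) tells us the largest block for λ = 1 has size 1.
Step 3 — with total size 2, 2 blocks, and largest block 1, the block sizes (in nonincreasing order) are [1, 1].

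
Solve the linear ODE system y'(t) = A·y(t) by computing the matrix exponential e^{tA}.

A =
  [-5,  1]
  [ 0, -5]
e^{tA} =
  [exp(-5*t), t*exp(-5*t)]
  [0, exp(-5*t)]

Strategy: write A = P · J · P⁻¹ where J is a Jordan canonical form, so e^{tA} = P · e^{tJ} · P⁻¹, and e^{tJ} can be computed block-by-block.

A has Jordan form
J =
  [-5,  1]
  [ 0, -5]
(up to reordering of blocks).

Per-block formulas:
  For a 2×2 Jordan block J_2(-5): exp(t · J_2(-5)) = e^(-5t)·(I + t·N), where N is the 2×2 nilpotent shift.

After assembling e^{tJ} and conjugating by P, we get:

e^{tA} =
  [exp(-5*t), t*exp(-5*t)]
  [0, exp(-5*t)]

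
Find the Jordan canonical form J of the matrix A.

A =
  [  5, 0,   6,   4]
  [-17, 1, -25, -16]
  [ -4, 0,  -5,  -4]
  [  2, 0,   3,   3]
J_2(1) ⊕ J_2(1)

The characteristic polynomial is
  det(x·I − A) = x^4 - 4*x^3 + 6*x^2 - 4*x + 1 = (x - 1)^4

Eigenvalues and multiplicities (the geometric multiplicity of λ is n − rank(A − λI), which equals the number of Jordan blocks for λ):
  λ = 1: algebraic multiplicity = 4, geometric multiplicity = 2

Determining the block sizes for each eigenvalue:
  λ = 1: with am = 4 and gm = 2, the partition is not yet determined (e.g. several partitions of 4 into 2 parts exist). Let N = A − (1)·I. Computing rank(N^1) = 2, rank(N^2) = 0; the number of blocks of size ≥ j is rank(N^{j−1}) − rank(N^j), giving [2, 2]. So we have 2 block(s) of size 2 → block sizes [2, 2]

Assembling the blocks gives a Jordan form
J =
  [1, 1, 0, 0]
  [0, 1, 0, 0]
  [0, 0, 1, 1]
  [0, 0, 0, 1]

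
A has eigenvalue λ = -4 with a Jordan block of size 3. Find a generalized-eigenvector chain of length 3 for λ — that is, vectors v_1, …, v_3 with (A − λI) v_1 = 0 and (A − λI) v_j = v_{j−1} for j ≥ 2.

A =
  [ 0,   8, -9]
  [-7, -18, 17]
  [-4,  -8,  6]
A Jordan chain for λ = -4 of length 3:
v_1 = (-4, 2, 0)ᵀ
v_2 = (4, -7, -4)ᵀ
v_3 = (1, 0, 0)ᵀ

Let N = A − (-4)·I. We want v_3 with N^3 v_3 = 0 but N^2 v_3 ≠ 0; then v_{j-1} := N · v_j for j = 3, …, 2.

Pick v_3 = (1, 0, 0)ᵀ.
Then v_2 = N · v_3 = (4, -7, -4)ᵀ.
Then v_1 = N · v_2 = (-4, 2, 0)ᵀ.

Sanity check: (A − (-4)·I) v_1 = (0, 0, 0)ᵀ = 0. ✓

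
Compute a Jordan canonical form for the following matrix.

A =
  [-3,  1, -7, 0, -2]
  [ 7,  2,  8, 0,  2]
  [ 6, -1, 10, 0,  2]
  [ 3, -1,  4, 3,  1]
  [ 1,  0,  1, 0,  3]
J_3(3) ⊕ J_2(3)

The characteristic polynomial is
  det(x·I − A) = x^5 - 15*x^4 + 90*x^3 - 270*x^2 + 405*x - 243 = (x - 3)^5

Eigenvalues and multiplicities (the geometric multiplicity of λ is n − rank(A − λI), which equals the number of Jordan blocks for λ):
  λ = 3: algebraic multiplicity = 5, geometric multiplicity = 2

Determining the block sizes for each eigenvalue:
  λ = 3: with am = 5 and gm = 2, the partition is not yet determined (e.g. several partitions of 5 into 2 parts exist). Let N = A − (3)·I. Computing rank(N^1) = 3, rank(N^2) = 1, rank(N^3) = 0; the number of blocks of size ≥ j is rank(N^{j−1}) − rank(N^j), giving [2, 2, 1]. So we have 1 block(s) of size 3, 1 block(s) of size 2 → block sizes [3, 2]

Assembling the blocks gives a Jordan form
J =
  [3, 1, 0, 0, 0]
  [0, 3, 1, 0, 0]
  [0, 0, 3, 0, 0]
  [0, 0, 0, 3, 1]
  [0, 0, 0, 0, 3]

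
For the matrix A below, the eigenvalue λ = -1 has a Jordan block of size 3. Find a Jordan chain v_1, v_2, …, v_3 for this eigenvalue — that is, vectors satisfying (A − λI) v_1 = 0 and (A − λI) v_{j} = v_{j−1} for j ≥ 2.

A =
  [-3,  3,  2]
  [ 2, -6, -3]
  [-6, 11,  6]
A Jordan chain for λ = -1 of length 3:
v_1 = (-2, 4, -8)ᵀ
v_2 = (-2, 2, -6)ᵀ
v_3 = (1, 0, 0)ᵀ

Let N = A − (-1)·I. We want v_3 with N^3 v_3 = 0 but N^2 v_3 ≠ 0; then v_{j-1} := N · v_j for j = 3, …, 2.

Pick v_3 = (1, 0, 0)ᵀ.
Then v_2 = N · v_3 = (-2, 2, -6)ᵀ.
Then v_1 = N · v_2 = (-2, 4, -8)ᵀ.

Sanity check: (A − (-1)·I) v_1 = (0, 0, 0)ᵀ = 0. ✓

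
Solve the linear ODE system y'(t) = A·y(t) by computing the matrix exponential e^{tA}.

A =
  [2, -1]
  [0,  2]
e^{tA} =
  [exp(2*t), -t*exp(2*t)]
  [0, exp(2*t)]

Strategy: write A = P · J · P⁻¹ where J is a Jordan canonical form, so e^{tA} = P · e^{tJ} · P⁻¹, and e^{tJ} can be computed block-by-block.

A has Jordan form
J =
  [2, 1]
  [0, 2]
(up to reordering of blocks).

Per-block formulas:
  For a 2×2 Jordan block J_2(2): exp(t · J_2(2)) = e^(2t)·(I + t·N), where N is the 2×2 nilpotent shift.

After assembling e^{tJ} and conjugating by P, we get:

e^{tA} =
  [exp(2*t), -t*exp(2*t)]
  [0, exp(2*t)]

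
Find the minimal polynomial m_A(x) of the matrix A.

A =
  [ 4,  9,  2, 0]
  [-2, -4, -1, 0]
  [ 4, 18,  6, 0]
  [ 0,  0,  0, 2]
x^3 - 6*x^2 + 12*x - 8

The characteristic polynomial is χ_A(x) = (x - 2)^4, so the eigenvalues are known. The minimal polynomial is
  m_A(x) = Π_λ (x − λ)^{k_λ}
where k_λ is the size of the *largest* Jordan block for λ (equivalently, the smallest k with (A − λI)^k v = 0 for every generalised eigenvector v of λ).

  λ = 2: largest Jordan block has size 3, contributing (x − 2)^3

So m_A(x) = (x - 2)^3 = x^3 - 6*x^2 + 12*x - 8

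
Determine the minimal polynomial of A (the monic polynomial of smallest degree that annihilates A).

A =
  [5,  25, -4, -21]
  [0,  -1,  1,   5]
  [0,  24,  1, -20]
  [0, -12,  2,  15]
x^3 - 15*x^2 + 75*x - 125

The characteristic polynomial is χ_A(x) = (x - 5)^4, so the eigenvalues are known. The minimal polynomial is
  m_A(x) = Π_λ (x − λ)^{k_λ}
where k_λ is the size of the *largest* Jordan block for λ (equivalently, the smallest k with (A − λI)^k v = 0 for every generalised eigenvector v of λ).

  λ = 5: largest Jordan block has size 3, contributing (x − 5)^3

So m_A(x) = (x - 5)^3 = x^3 - 15*x^2 + 75*x - 125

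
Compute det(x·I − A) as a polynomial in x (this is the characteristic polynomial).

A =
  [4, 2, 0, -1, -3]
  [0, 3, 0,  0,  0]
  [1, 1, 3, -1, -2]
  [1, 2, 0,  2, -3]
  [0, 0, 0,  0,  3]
x^5 - 15*x^4 + 90*x^3 - 270*x^2 + 405*x - 243

Expanding det(x·I − A) (e.g. by cofactor expansion or by noting that A is similar to its Jordan form J, which has the same characteristic polynomial as A) gives
  χ_A(x) = x^5 - 15*x^4 + 90*x^3 - 270*x^2 + 405*x - 243
which factors as (x - 3)^5. The eigenvalues (with algebraic multiplicities) are λ = 3 with multiplicity 5.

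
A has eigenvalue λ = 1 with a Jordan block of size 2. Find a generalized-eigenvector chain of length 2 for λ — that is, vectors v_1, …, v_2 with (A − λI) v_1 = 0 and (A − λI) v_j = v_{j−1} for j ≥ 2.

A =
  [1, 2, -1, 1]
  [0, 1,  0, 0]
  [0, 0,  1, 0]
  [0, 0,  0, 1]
A Jordan chain for λ = 1 of length 2:
v_1 = (2, 0, 0, 0)ᵀ
v_2 = (0, 1, 0, 0)ᵀ

Let N = A − (1)·I. We want v_2 with N^2 v_2 = 0 but N^1 v_2 ≠ 0; then v_{j-1} := N · v_j for j = 2, …, 2.

Pick v_2 = (0, 1, 0, 0)ᵀ.
Then v_1 = N · v_2 = (2, 0, 0, 0)ᵀ.

Sanity check: (A − (1)·I) v_1 = (0, 0, 0, 0)ᵀ = 0. ✓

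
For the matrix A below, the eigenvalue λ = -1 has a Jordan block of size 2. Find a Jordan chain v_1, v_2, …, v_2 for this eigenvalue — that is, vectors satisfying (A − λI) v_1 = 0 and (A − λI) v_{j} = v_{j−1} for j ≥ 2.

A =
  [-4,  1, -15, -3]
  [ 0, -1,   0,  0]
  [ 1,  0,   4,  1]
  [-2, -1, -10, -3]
A Jordan chain for λ = -1 of length 2:
v_1 = (-3, 0, 1, -2)ᵀ
v_2 = (1, 0, 0, 0)ᵀ

Let N = A − (-1)·I. We want v_2 with N^2 v_2 = 0 but N^1 v_2 ≠ 0; then v_{j-1} := N · v_j for j = 2, …, 2.

Pick v_2 = (1, 0, 0, 0)ᵀ.
Then v_1 = N · v_2 = (-3, 0, 1, -2)ᵀ.

Sanity check: (A − (-1)·I) v_1 = (0, 0, 0, 0)ᵀ = 0. ✓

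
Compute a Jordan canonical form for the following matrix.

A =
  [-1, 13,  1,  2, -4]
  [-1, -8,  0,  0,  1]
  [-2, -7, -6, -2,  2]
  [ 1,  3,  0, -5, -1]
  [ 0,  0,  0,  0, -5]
J_3(-5) ⊕ J_1(-5) ⊕ J_1(-5)

The characteristic polynomial is
  det(x·I − A) = x^5 + 25*x^4 + 250*x^3 + 1250*x^2 + 3125*x + 3125 = (x + 5)^5

Eigenvalues and multiplicities (the geometric multiplicity of λ is n − rank(A − λI), which equals the number of Jordan blocks for λ):
  λ = -5: algebraic multiplicity = 5, geometric multiplicity = 3

Determining the block sizes for each eigenvalue:
  λ = -5: with am = 5 and gm = 3, the partition is not yet determined (e.g. several partitions of 5 into 3 parts exist). Let N = A − (-5)·I. Computing rank(N^1) = 2, rank(N^2) = 1, rank(N^3) = 0; the number of blocks of size ≥ j is rank(N^{j−1}) − rank(N^j), giving [3, 1, 1]. So we have 1 block(s) of size 3, 2 block(s) of size 1 → block sizes [3, 1, 1]

Assembling the blocks gives a Jordan form
J =
  [-5,  1,  0,  0,  0]
  [ 0, -5,  1,  0,  0]
  [ 0,  0, -5,  0,  0]
  [ 0,  0,  0, -5,  0]
  [ 0,  0,  0,  0, -5]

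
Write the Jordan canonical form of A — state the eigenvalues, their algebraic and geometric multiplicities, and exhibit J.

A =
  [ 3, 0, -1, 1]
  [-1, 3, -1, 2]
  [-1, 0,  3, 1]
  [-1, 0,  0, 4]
J_2(3) ⊕ J_1(3) ⊕ J_1(4)

The characteristic polynomial is
  det(x·I − A) = x^4 - 13*x^3 + 63*x^2 - 135*x + 108 = (x - 4)*(x - 3)^3

Eigenvalues and multiplicities (the geometric multiplicity of λ is n − rank(A − λI), which equals the number of Jordan blocks for λ):
  λ = 3: algebraic multiplicity = 3, geometric multiplicity = 2
  λ = 4: algebraic multiplicity = 1, geometric multiplicity = 1

Determining the block sizes for each eigenvalue:
  λ = 3: 2 blocks summing to 3 forces exactly one block of size 2 and the rest size 1 → block sizes [2, 1]
  λ = 4: one block (gm = 1), so the single block has size am = 1 → block sizes [1]

Assembling the blocks gives a Jordan form
J =
  [3, 1, 0, 0]
  [0, 3, 0, 0]
  [0, 0, 3, 0]
  [0, 0, 0, 4]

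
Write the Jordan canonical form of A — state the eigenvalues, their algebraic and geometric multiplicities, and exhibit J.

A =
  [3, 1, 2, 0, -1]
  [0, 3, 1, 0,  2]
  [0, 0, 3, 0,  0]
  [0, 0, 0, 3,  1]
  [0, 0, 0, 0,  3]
J_3(3) ⊕ J_2(3)

The characteristic polynomial is
  det(x·I − A) = x^5 - 15*x^4 + 90*x^3 - 270*x^2 + 405*x - 243 = (x - 3)^5

Eigenvalues and multiplicities (the geometric multiplicity of λ is n − rank(A − λI), which equals the number of Jordan blocks for λ):
  λ = 3: algebraic multiplicity = 5, geometric multiplicity = 2

Determining the block sizes for each eigenvalue:
  λ = 3: with am = 5 and gm = 2, the partition is not yet determined (e.g. several partitions of 5 into 2 parts exist). Let N = A − (3)·I. Computing rank(N^1) = 3, rank(N^2) = 1, rank(N^3) = 0; the number of blocks of size ≥ j is rank(N^{j−1}) − rank(N^j), giving [2, 2, 1]. So we have 1 block(s) of size 3, 1 block(s) of size 2 → block sizes [3, 2]

Assembling the blocks gives a Jordan form
J =
  [3, 1, 0, 0, 0]
  [0, 3, 1, 0, 0]
  [0, 0, 3, 0, 0]
  [0, 0, 0, 3, 1]
  [0, 0, 0, 0, 3]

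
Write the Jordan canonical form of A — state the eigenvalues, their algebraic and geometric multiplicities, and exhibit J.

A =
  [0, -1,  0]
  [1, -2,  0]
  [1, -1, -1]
J_2(-1) ⊕ J_1(-1)

The characteristic polynomial is
  det(x·I − A) = x^3 + 3*x^2 + 3*x + 1 = (x + 1)^3

Eigenvalues and multiplicities (the geometric multiplicity of λ is n − rank(A − λI), which equals the number of Jordan blocks for λ):
  λ = -1: algebraic multiplicity = 3, geometric multiplicity = 2

Determining the block sizes for each eigenvalue:
  λ = -1: 2 blocks summing to 3 forces exactly one block of size 2 and the rest size 1 → block sizes [2, 1]

Assembling the blocks gives a Jordan form
J =
  [-1,  1,  0]
  [ 0, -1,  0]
  [ 0,  0, -1]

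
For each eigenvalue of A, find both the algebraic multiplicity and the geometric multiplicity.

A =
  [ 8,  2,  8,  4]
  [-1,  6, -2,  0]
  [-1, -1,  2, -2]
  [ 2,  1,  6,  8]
λ = 6: alg = 4, geom = 2

Step 1 — factor the characteristic polynomial to read off the algebraic multiplicities:
  χ_A(x) = (x - 6)^4

Step 2 — compute geometric multiplicities via the rank-nullity identity g(λ) = n − rank(A − λI):
  rank(A − (6)·I) = 2, so dim ker(A − (6)·I) = n − 2 = 2

Summary:
  λ = 6: algebraic multiplicity = 4, geometric multiplicity = 2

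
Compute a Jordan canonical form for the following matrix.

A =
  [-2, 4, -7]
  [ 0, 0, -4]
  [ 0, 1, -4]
J_3(-2)

The characteristic polynomial is
  det(x·I − A) = x^3 + 6*x^2 + 12*x + 8 = (x + 2)^3

Eigenvalues and multiplicities (the geometric multiplicity of λ is n − rank(A − λI), which equals the number of Jordan blocks for λ):
  λ = -2: algebraic multiplicity = 3, geometric multiplicity = 1

Determining the block sizes for each eigenvalue:
  λ = -2: one block (gm = 1), so the single block has size am = 3 → block sizes [3]

Assembling the blocks gives a Jordan form
J =
  [-2,  1,  0]
  [ 0, -2,  1]
  [ 0,  0, -2]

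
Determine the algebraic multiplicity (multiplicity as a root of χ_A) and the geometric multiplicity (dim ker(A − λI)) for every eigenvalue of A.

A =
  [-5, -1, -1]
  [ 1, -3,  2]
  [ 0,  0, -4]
λ = -4: alg = 3, geom = 1

Step 1 — factor the characteristic polynomial to read off the algebraic multiplicities:
  χ_A(x) = (x + 4)^3

Step 2 — compute geometric multiplicities via the rank-nullity identity g(λ) = n − rank(A − λI):
  rank(A − (-4)·I) = 2, so dim ker(A − (-4)·I) = n − 2 = 1

Summary:
  λ = -4: algebraic multiplicity = 3, geometric multiplicity = 1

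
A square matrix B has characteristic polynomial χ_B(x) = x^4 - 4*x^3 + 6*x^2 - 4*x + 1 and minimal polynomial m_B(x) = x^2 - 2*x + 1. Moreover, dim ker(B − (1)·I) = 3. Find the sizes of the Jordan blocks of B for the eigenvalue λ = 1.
Block sizes for λ = 1: [2, 1, 1]

Step 1 — from the characteristic polynomial, algebraic multiplicity of λ = 1 is 4. From dim ker(B − (1)·I) = 3, there are exactly 3 Jordan blocks for λ = 1.
Step 2 — from the minimal polynomial, the factor (x − 1)^2 tells us the largest block for λ = 1 has size 2.
Step 3 — with total size 4, 3 blocks, and largest block 2, the block sizes (in nonincreasing order) are [2, 1, 1].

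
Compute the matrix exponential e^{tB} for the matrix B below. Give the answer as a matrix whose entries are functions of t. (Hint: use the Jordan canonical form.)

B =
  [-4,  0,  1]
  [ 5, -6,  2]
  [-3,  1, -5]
e^{tB} =
  [-t^2*exp(-5*t) + t*exp(-5*t) + exp(-5*t), t^2*exp(-5*t)/2, t^2*exp(-5*t)/2 + t*exp(-5*t)]
  [-3*t^2*exp(-5*t) + 5*t*exp(-5*t), 3*t^2*exp(-5*t)/2 - t*exp(-5*t) + exp(-5*t), 3*t^2*exp(-5*t)/2 + 2*t*exp(-5*t)]
  [t^2*exp(-5*t) - 3*t*exp(-5*t), -t^2*exp(-5*t)/2 + t*exp(-5*t), -t^2*exp(-5*t)/2 + exp(-5*t)]

Strategy: write B = P · J · P⁻¹ where J is a Jordan canonical form, so e^{tB} = P · e^{tJ} · P⁻¹, and e^{tJ} can be computed block-by-block.

B has Jordan form
J =
  [-5,  1,  0]
  [ 0, -5,  1]
  [ 0,  0, -5]
(up to reordering of blocks).

Per-block formulas:
  For a 3×3 Jordan block J_3(-5): exp(t · J_3(-5)) = e^(-5t)·(I + t·N + (t^2/2)·N^2), where N is the 3×3 nilpotent shift.

After assembling e^{tJ} and conjugating by P, we get:

e^{tB} =
  [-t^2*exp(-5*t) + t*exp(-5*t) + exp(-5*t), t^2*exp(-5*t)/2, t^2*exp(-5*t)/2 + t*exp(-5*t)]
  [-3*t^2*exp(-5*t) + 5*t*exp(-5*t), 3*t^2*exp(-5*t)/2 - t*exp(-5*t) + exp(-5*t), 3*t^2*exp(-5*t)/2 + 2*t*exp(-5*t)]
  [t^2*exp(-5*t) - 3*t*exp(-5*t), -t^2*exp(-5*t)/2 + t*exp(-5*t), -t^2*exp(-5*t)/2 + exp(-5*t)]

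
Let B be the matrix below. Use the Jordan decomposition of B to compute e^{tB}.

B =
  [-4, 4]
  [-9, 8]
e^{tB} =
  [-6*t*exp(2*t) + exp(2*t), 4*t*exp(2*t)]
  [-9*t*exp(2*t), 6*t*exp(2*t) + exp(2*t)]

Strategy: write B = P · J · P⁻¹ where J is a Jordan canonical form, so e^{tB} = P · e^{tJ} · P⁻¹, and e^{tJ} can be computed block-by-block.

B has Jordan form
J =
  [2, 1]
  [0, 2]
(up to reordering of blocks).

Per-block formulas:
  For a 2×2 Jordan block J_2(2): exp(t · J_2(2)) = e^(2t)·(I + t·N), where N is the 2×2 nilpotent shift.

After assembling e^{tJ} and conjugating by P, we get:

e^{tB} =
  [-6*t*exp(2*t) + exp(2*t), 4*t*exp(2*t)]
  [-9*t*exp(2*t), 6*t*exp(2*t) + exp(2*t)]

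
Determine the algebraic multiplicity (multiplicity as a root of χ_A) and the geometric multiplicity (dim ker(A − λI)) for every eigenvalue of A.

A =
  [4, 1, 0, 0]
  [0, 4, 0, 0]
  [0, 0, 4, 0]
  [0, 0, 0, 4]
λ = 4: alg = 4, geom = 3

Step 1 — factor the characteristic polynomial to read off the algebraic multiplicities:
  χ_A(x) = (x - 4)^4

Step 2 — compute geometric multiplicities via the rank-nullity identity g(λ) = n − rank(A − λI):
  rank(A − (4)·I) = 1, so dim ker(A − (4)·I) = n − 1 = 3

Summary:
  λ = 4: algebraic multiplicity = 4, geometric multiplicity = 3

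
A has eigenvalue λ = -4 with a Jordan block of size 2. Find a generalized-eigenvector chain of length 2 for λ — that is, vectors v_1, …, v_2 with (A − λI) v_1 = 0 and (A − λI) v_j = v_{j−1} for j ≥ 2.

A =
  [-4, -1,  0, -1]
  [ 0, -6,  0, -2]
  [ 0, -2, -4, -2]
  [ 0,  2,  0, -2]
A Jordan chain for λ = -4 of length 2:
v_1 = (-1, -2, -2, 2)ᵀ
v_2 = (0, 1, 0, 0)ᵀ

Let N = A − (-4)·I. We want v_2 with N^2 v_2 = 0 but N^1 v_2 ≠ 0; then v_{j-1} := N · v_j for j = 2, …, 2.

Pick v_2 = (0, 1, 0, 0)ᵀ.
Then v_1 = N · v_2 = (-1, -2, -2, 2)ᵀ.

Sanity check: (A − (-4)·I) v_1 = (0, 0, 0, 0)ᵀ = 0. ✓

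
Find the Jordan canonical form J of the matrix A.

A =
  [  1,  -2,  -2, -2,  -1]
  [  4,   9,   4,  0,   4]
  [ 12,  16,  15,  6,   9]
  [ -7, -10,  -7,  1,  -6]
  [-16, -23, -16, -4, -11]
J_3(3) ⊕ J_2(3)

The characteristic polynomial is
  det(x·I − A) = x^5 - 15*x^4 + 90*x^3 - 270*x^2 + 405*x - 243 = (x - 3)^5

Eigenvalues and multiplicities (the geometric multiplicity of λ is n − rank(A − λI), which equals the number of Jordan blocks for λ):
  λ = 3: algebraic multiplicity = 5, geometric multiplicity = 2

Determining the block sizes for each eigenvalue:
  λ = 3: with am = 5 and gm = 2, the partition is not yet determined (e.g. several partitions of 5 into 2 parts exist). Let N = A − (3)·I. Computing rank(N^1) = 3, rank(N^2) = 1, rank(N^3) = 0; the number of blocks of size ≥ j is rank(N^{j−1}) − rank(N^j), giving [2, 2, 1]. So we have 1 block(s) of size 3, 1 block(s) of size 2 → block sizes [3, 2]

Assembling the blocks gives a Jordan form
J =
  [3, 1, 0, 0, 0]
  [0, 3, 1, 0, 0]
  [0, 0, 3, 0, 0]
  [0, 0, 0, 3, 1]
  [0, 0, 0, 0, 3]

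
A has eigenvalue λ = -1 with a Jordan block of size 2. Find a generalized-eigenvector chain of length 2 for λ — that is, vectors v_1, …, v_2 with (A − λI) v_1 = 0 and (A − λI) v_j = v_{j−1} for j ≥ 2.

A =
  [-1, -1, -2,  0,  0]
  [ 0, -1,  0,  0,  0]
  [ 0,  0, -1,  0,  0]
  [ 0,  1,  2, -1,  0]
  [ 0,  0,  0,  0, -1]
A Jordan chain for λ = -1 of length 2:
v_1 = (-1, 0, 0, 1, 0)ᵀ
v_2 = (0, 1, 0, 0, 0)ᵀ

Let N = A − (-1)·I. We want v_2 with N^2 v_2 = 0 but N^1 v_2 ≠ 0; then v_{j-1} := N · v_j for j = 2, …, 2.

Pick v_2 = (0, 1, 0, 0, 0)ᵀ.
Then v_1 = N · v_2 = (-1, 0, 0, 1, 0)ᵀ.

Sanity check: (A − (-1)·I) v_1 = (0, 0, 0, 0, 0)ᵀ = 0. ✓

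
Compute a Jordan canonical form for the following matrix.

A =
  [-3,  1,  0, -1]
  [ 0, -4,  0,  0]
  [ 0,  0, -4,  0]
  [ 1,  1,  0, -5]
J_2(-4) ⊕ J_1(-4) ⊕ J_1(-4)

The characteristic polynomial is
  det(x·I − A) = x^4 + 16*x^3 + 96*x^2 + 256*x + 256 = (x + 4)^4

Eigenvalues and multiplicities (the geometric multiplicity of λ is n − rank(A − λI), which equals the number of Jordan blocks for λ):
  λ = -4: algebraic multiplicity = 4, geometric multiplicity = 3

Determining the block sizes for each eigenvalue:
  λ = -4: 3 blocks summing to 4 forces exactly one block of size 2 and the rest size 1 → block sizes [2, 1, 1]

Assembling the blocks gives a Jordan form
J =
  [-4,  1,  0,  0]
  [ 0, -4,  0,  0]
  [ 0,  0, -4,  0]
  [ 0,  0,  0, -4]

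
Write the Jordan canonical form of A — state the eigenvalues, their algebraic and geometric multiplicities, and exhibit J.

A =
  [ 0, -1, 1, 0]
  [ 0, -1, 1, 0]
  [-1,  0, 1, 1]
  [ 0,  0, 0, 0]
J_3(0) ⊕ J_1(0)

The characteristic polynomial is
  det(x·I − A) = x^4

Eigenvalues and multiplicities (the geometric multiplicity of λ is n − rank(A − λI), which equals the number of Jordan blocks for λ):
  λ = 0: algebraic multiplicity = 4, geometric multiplicity = 2

Determining the block sizes for each eigenvalue:
  λ = 0: with am = 4 and gm = 2, the partition is not yet determined (e.g. several partitions of 4 into 2 parts exist). Let N = A − (0)·I. Computing rank(N^1) = 2, rank(N^2) = 1, rank(N^3) = 0; the number of blocks of size ≥ j is rank(N^{j−1}) − rank(N^j), giving [2, 1, 1]. So we have 1 block(s) of size 3, 1 block(s) of size 1 → block sizes [3, 1]

Assembling the blocks gives a Jordan form
J =
  [0, 1, 0, 0]
  [0, 0, 1, 0]
  [0, 0, 0, 0]
  [0, 0, 0, 0]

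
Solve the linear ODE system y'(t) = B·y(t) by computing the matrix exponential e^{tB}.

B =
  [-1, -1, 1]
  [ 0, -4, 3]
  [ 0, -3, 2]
e^{tB} =
  [exp(-t), -t*exp(-t), t*exp(-t)]
  [0, -3*t*exp(-t) + exp(-t), 3*t*exp(-t)]
  [0, -3*t*exp(-t), 3*t*exp(-t) + exp(-t)]

Strategy: write B = P · J · P⁻¹ where J is a Jordan canonical form, so e^{tB} = P · e^{tJ} · P⁻¹, and e^{tJ} can be computed block-by-block.

B has Jordan form
J =
  [-1,  1,  0]
  [ 0, -1,  0]
  [ 0,  0, -1]
(up to reordering of blocks).

Per-block formulas:
  For a 2×2 Jordan block J_2(-1): exp(t · J_2(-1)) = e^(-1t)·(I + t·N), where N is the 2×2 nilpotent shift.
  For a 1×1 block at λ = -1: exp(t · [-1]) = [e^(-1t)].

After assembling e^{tJ} and conjugating by P, we get:

e^{tB} =
  [exp(-t), -t*exp(-t), t*exp(-t)]
  [0, -3*t*exp(-t) + exp(-t), 3*t*exp(-t)]
  [0, -3*t*exp(-t), 3*t*exp(-t) + exp(-t)]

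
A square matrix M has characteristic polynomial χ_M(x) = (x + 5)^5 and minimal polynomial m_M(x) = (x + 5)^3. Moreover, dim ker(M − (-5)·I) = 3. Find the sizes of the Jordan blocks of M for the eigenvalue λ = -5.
Block sizes for λ = -5: [3, 1, 1]

Step 1 — from the characteristic polynomial, algebraic multiplicity of λ = -5 is 5. From dim ker(M − (-5)·I) = 3, there are exactly 3 Jordan blocks for λ = -5.
Step 2 — from the minimal polynomial, the factor (x + 5)^3 tells us the largest block for λ = -5 has size 3.
Step 3 — with total size 5, 3 blocks, and largest block 3, the block sizes (in nonincreasing order) are [3, 1, 1].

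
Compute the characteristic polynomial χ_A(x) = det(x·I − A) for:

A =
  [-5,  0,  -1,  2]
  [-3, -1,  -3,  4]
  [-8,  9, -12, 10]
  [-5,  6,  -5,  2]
x^4 + 16*x^3 + 96*x^2 + 256*x + 256

Expanding det(x·I − A) (e.g. by cofactor expansion or by noting that A is similar to its Jordan form J, which has the same characteristic polynomial as A) gives
  χ_A(x) = x^4 + 16*x^3 + 96*x^2 + 256*x + 256
which factors as (x + 4)^4. The eigenvalues (with algebraic multiplicities) are λ = -4 with multiplicity 4.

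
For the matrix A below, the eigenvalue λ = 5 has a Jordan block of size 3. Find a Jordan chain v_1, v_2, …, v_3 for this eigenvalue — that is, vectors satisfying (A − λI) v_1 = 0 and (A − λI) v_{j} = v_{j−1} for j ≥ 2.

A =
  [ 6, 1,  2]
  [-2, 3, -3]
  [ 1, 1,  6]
A Jordan chain for λ = 5 of length 3:
v_1 = (1, -1, 0)ᵀ
v_2 = (1, -2, 1)ᵀ
v_3 = (1, 0, 0)ᵀ

Let N = A − (5)·I. We want v_3 with N^3 v_3 = 0 but N^2 v_3 ≠ 0; then v_{j-1} := N · v_j for j = 3, …, 2.

Pick v_3 = (1, 0, 0)ᵀ.
Then v_2 = N · v_3 = (1, -2, 1)ᵀ.
Then v_1 = N · v_2 = (1, -1, 0)ᵀ.

Sanity check: (A − (5)·I) v_1 = (0, 0, 0)ᵀ = 0. ✓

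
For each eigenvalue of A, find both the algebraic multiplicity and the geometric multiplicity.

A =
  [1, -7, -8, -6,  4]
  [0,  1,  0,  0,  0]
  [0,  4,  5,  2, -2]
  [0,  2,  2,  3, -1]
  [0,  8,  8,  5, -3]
λ = 1: alg = 3, geom = 2; λ = 2: alg = 2, geom = 1

Step 1 — factor the characteristic polynomial to read off the algebraic multiplicities:
  χ_A(x) = (x - 2)^2*(x - 1)^3

Step 2 — compute geometric multiplicities via the rank-nullity identity g(λ) = n − rank(A − λI):
  rank(A − (1)·I) = 3, so dim ker(A − (1)·I) = n − 3 = 2
  rank(A − (2)·I) = 4, so dim ker(A − (2)·I) = n − 4 = 1

Summary:
  λ = 1: algebraic multiplicity = 3, geometric multiplicity = 2
  λ = 2: algebraic multiplicity = 2, geometric multiplicity = 1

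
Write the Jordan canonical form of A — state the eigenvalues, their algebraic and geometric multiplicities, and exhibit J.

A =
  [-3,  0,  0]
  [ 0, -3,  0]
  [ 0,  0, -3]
J_1(-3) ⊕ J_1(-3) ⊕ J_1(-3)

The characteristic polynomial is
  det(x·I − A) = x^3 + 9*x^2 + 27*x + 27 = (x + 3)^3

Eigenvalues and multiplicities (the geometric multiplicity of λ is n − rank(A − λI), which equals the number of Jordan blocks for λ):
  λ = -3: algebraic multiplicity = 3, geometric multiplicity = 3

Determining the block sizes for each eigenvalue:
  λ = -3: gm = am = 3, so every block has size 1 → block sizes [1, 1, 1]

Assembling the blocks gives a Jordan form
J =
  [-3,  0,  0]
  [ 0, -3,  0]
  [ 0,  0, -3]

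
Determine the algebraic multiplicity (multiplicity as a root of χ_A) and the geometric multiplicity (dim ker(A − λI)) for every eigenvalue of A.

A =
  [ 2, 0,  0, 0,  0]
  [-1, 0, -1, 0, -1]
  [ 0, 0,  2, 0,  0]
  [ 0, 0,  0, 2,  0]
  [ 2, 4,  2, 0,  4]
λ = 2: alg = 5, geom = 4

Step 1 — factor the characteristic polynomial to read off the algebraic multiplicities:
  χ_A(x) = (x - 2)^5

Step 2 — compute geometric multiplicities via the rank-nullity identity g(λ) = n − rank(A − λI):
  rank(A − (2)·I) = 1, so dim ker(A − (2)·I) = n − 1 = 4

Summary:
  λ = 2: algebraic multiplicity = 5, geometric multiplicity = 4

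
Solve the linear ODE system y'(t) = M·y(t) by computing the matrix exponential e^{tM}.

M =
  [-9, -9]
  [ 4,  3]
e^{tM} =
  [-6*t*exp(-3*t) + exp(-3*t), -9*t*exp(-3*t)]
  [4*t*exp(-3*t), 6*t*exp(-3*t) + exp(-3*t)]

Strategy: write M = P · J · P⁻¹ where J is a Jordan canonical form, so e^{tM} = P · e^{tJ} · P⁻¹, and e^{tJ} can be computed block-by-block.

M has Jordan form
J =
  [-3,  1]
  [ 0, -3]
(up to reordering of blocks).

Per-block formulas:
  For a 2×2 Jordan block J_2(-3): exp(t · J_2(-3)) = e^(-3t)·(I + t·N), where N is the 2×2 nilpotent shift.

After assembling e^{tJ} and conjugating by P, we get:

e^{tM} =
  [-6*t*exp(-3*t) + exp(-3*t), -9*t*exp(-3*t)]
  [4*t*exp(-3*t), 6*t*exp(-3*t) + exp(-3*t)]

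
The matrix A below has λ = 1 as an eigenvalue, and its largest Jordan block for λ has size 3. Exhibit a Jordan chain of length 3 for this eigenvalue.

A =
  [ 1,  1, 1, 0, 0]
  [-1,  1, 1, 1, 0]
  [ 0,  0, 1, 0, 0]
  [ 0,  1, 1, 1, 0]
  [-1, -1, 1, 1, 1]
A Jordan chain for λ = 1 of length 3:
v_1 = (-1, 0, 0, -1, 1)ᵀ
v_2 = (0, -1, 0, 0, -1)ᵀ
v_3 = (1, 0, 0, 0, 0)ᵀ

Let N = A − (1)·I. We want v_3 with N^3 v_3 = 0 but N^2 v_3 ≠ 0; then v_{j-1} := N · v_j for j = 3, …, 2.

Pick v_3 = (1, 0, 0, 0, 0)ᵀ.
Then v_2 = N · v_3 = (0, -1, 0, 0, -1)ᵀ.
Then v_1 = N · v_2 = (-1, 0, 0, -1, 1)ᵀ.

Sanity check: (A − (1)·I) v_1 = (0, 0, 0, 0, 0)ᵀ = 0. ✓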